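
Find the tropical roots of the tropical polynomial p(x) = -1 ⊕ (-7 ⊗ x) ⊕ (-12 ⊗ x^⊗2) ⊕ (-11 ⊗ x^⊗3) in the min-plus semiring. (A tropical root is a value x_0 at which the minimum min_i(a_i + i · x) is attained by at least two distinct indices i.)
Roots: {-1, 5, 6}

Each tropical root is a break point of the lower envelope of the lines y = a_i + i · x (there are 4 lines, with slopes 0, 1, ..., 3). Only the lines that attain the minimum somewhere contribute to roots; other lines are dominated. Here the surviving (envelope) indices are i = 3, i = 2, i = 1, i = 0.
Intersections between consecutive envelope lines give the roots: for adjacent envelope indices i < j the intersection is x = (a_i − a_j) / (j − i). Reading off the sorted break points: {-1, 5, 6}.
Verification: at each break x_0, at least two indices attain the minimum of min_i(a_i + i · x_0).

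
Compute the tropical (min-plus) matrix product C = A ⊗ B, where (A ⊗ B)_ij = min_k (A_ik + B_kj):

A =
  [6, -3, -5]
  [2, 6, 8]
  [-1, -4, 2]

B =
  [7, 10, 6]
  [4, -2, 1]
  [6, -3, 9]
A ⊗ B =
  [1, -8, -2]
  [9, 4, 7]
  [0, -6, -3]

Apply the min-plus product entry-by-entry:
  C[0][0] = min over k of (A[0][0] + B[0][0] = 6 + 7 = 13, A[0][1] + B[1][0] = -3 + 4 = 1, A[0][2] + B[2][0] = -5 + 6 = 1) = 1 (attained at k = 1)
  C[0][1] = min over k of (A[0][0] + B[0][1] = 6 + 10 = 16, A[0][1] + B[1][1] = -3 + -2 = -5, A[0][2] + B[2][1] = -5 + -3 = -8) = -8 (attained at k = 2)
  C[0][2] = min over k of (A[0][0] + B[0][2] = 6 + 6 = 12, A[0][1] + B[1][2] = -3 + 1 = -2, A[0][2] + B[2][2] = -5 + 9 = 4) = -2 (attained at k = 1)
  C[1][0] = min over k of (A[1][0] + B[0][0] = 2 + 7 = 9, A[1][1] + B[1][0] = 6 + 4 = 10, A[1][2] + B[2][0] = 8 + 6 = 14) = 9 (attained at k = 0)
  C[1][1] = min over k of (A[1][0] + B[0][1] = 2 + 10 = 12, A[1][1] + B[1][1] = 6 + -2 = 4, A[1][2] + B[2][1] = 8 + -3 = 5) = 4 (attained at k = 1)
  C[1][2] = min over k of (A[1][0] + B[0][2] = 2 + 6 = 8, A[1][1] + B[1][2] = 6 + 1 = 7, A[1][2] + B[2][2] = 8 + 9 = 17) = 7 (attained at k = 1)
  C[2][0] = min over k of (A[2][0] + B[0][0] = -1 + 7 = 6, A[2][1] + B[1][0] = -4 + 4 = 0, A[2][2] + B[2][0] = 2 + 6 = 8) = 0 (attained at k = 1)
  C[2][1] = min over k of (A[2][0] + B[0][1] = -1 + 10 = 9, A[2][1] + B[1][1] = -4 + -2 = -6, A[2][2] + B[2][1] = 2 + -3 = -1) = -6 (attained at k = 1)
  C[2][2] = min over k of (A[2][0] + B[0][2] = -1 + 6 = 5, A[2][1] + B[1][2] = -4 + 1 = -3, A[2][2] + B[2][2] = 2 + 9 = 11) = -3 (attained at k = 1)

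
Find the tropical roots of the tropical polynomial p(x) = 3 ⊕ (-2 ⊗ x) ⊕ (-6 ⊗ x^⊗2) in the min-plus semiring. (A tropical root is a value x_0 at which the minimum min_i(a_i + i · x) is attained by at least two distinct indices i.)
Roots: {4, 5}

Each tropical root is a break point of the lower envelope of the lines y = a_i + i · x (there are 3 lines, with slopes 0, 1, ..., 2). Only the lines that attain the minimum somewhere contribute to roots; other lines are dominated. Here the surviving (envelope) indices are i = 2, i = 1, i = 0.
Intersections between consecutive envelope lines give the roots: for adjacent envelope indices i < j the intersection is x = (a_i − a_j) / (j − i). Reading off the sorted break points: {4, 5}.
Verification: at each break x_0, at least two indices attain the minimum of min_i(a_i + i · x_0).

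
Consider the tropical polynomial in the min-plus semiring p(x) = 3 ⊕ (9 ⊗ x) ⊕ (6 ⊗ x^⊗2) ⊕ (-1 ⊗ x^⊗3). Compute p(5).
p(5) = 3

A tropical monomial a ⊗ x^⊗i evaluates to a + i · x. Evaluating each term at x = 5:
  Term 0 contributes 3 + 0 · 5 = 3
  Term 1 contributes 9 + 1 · 5 = 14
  Term 2 contributes 6 + 2 · 5 = 16
  Term 3 contributes -1 + 3 · 5 = 14
p(5) = ⊕ of these = min[3, 14, 16, 14] = 3.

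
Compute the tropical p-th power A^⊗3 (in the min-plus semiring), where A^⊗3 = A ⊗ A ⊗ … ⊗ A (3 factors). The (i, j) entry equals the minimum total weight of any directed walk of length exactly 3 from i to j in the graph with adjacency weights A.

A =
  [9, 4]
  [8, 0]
A^⊗3 =
  [12, 4]
  [8, 0]

Each entry (A^⊗3)_ij equals the minimum over all length-3 walks i = v_0 → v_1 → … → v_3 = j of Σ_t A[v_t][v_{t+1}]. For example, for (i, j) = (0, 1) we minimise over 4 possible intermediate vertex sequences; the minimum is 4, attained along the walk 0 → 1 → 1 → 1.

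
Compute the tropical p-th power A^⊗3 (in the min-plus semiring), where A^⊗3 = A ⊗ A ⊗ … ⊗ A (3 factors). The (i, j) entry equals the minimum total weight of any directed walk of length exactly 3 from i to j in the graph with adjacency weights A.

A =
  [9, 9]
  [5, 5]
A^⊗3 =
  [19, 19]
  [15, 15]

Each entry (A^⊗3)_ij equals the minimum over all length-3 walks i = v_0 → v_1 → … → v_3 = j of Σ_t A[v_t][v_{t+1}]. For example, for (i, j) = (0, 1) we minimise over 4 possible intermediate vertex sequences; the minimum is 19, attained along the walk 0 → 1 → 1 → 1.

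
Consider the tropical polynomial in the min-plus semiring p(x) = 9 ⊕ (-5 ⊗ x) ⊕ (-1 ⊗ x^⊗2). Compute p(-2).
p(-2) = -7

A tropical monomial a ⊗ x^⊗i evaluates to a + i · x. Evaluating each term at x = -2:
  Term 0 contributes 9 + 0 · -2 = 9
  Term 1 contributes -5 + 1 · -2 = -7
  Term 2 contributes -1 + 2 · -2 = -5
p(-2) = ⊕ of these = min[9, -7, -5] = -7.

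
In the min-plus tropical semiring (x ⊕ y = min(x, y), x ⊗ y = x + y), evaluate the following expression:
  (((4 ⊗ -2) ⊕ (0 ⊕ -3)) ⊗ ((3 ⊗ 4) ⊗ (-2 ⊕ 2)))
(((4 ⊗ -2) ⊕ (0 ⊕ -3)) ⊗ ((3 ⊗ 4) ⊗ (-2 ⊕ 2))) = 2

Expand innermost to outermost. Recall ⊕ takes the minimum of its arguments and ⊗ takes their sum. Working out the expression (((4 ⊗ -2) ⊕ (0 ⊕ -3)) ⊗ ((3 ⊗ 4) ⊗ (-2 ⊕ 2))) gives 2.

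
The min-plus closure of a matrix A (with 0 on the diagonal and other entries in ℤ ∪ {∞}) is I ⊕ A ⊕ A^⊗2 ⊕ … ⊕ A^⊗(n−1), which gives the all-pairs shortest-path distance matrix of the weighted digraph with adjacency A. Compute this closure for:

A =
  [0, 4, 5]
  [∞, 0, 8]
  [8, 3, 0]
Closure =
  [0, 4, 5]
  [16, 0, 8]
  [8, 3, 0]

This is the Floyd-Warshall all-pairs shortest-path computation. For each intermediate vertex k = 0, 1, …, 2, update dist[i][j] ← min(dist[i][j], dist[i][k] + dist[k][j]). The final matrix gives, for each (i, j), the minimum total weight of any directed path from i to j (possibly empty when i = j).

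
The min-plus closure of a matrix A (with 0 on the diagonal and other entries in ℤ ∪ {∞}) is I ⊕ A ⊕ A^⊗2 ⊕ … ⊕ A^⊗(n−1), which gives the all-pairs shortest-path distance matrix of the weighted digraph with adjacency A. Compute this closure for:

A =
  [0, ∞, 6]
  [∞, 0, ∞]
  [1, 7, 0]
Closure =
  [0, 13, 6]
  [∞, 0, ∞]
  [1, 7, 0]

This is the Floyd-Warshall all-pairs shortest-path computation. For each intermediate vertex k = 0, 1, …, 2, update dist[i][j] ← min(dist[i][j], dist[i][k] + dist[k][j]). The final matrix gives, for each (i, j), the minimum total weight of any directed path from i to j (possibly empty when i = j).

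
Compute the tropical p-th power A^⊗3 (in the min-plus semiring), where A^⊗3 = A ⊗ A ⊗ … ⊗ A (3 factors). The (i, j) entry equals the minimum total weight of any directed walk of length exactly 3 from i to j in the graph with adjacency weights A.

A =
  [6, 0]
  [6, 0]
A^⊗3 =
  [6, 0]
  [6, 0]

Each entry (A^⊗3)_ij equals the minimum over all length-3 walks i = v_0 → v_1 → … → v_3 = j of Σ_t A[v_t][v_{t+1}]. For example, for (i, j) = (0, 1) we minimise over 4 possible intermediate vertex sequences; the minimum is 0, attained along the walk 0 → 1 → 1 → 1.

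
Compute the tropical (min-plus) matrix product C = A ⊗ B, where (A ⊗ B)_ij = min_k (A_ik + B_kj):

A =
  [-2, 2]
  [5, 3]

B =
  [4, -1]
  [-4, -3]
A ⊗ B =
  [-2, -3]
  [-1, 0]

Apply the min-plus product entry-by-entry:
  C[0][0] = min over k of (A[0][0] + B[0][0] = -2 + 4 = 2, A[0][1] + B[1][0] = 2 + -4 = -2) = -2 (attained at k = 1)
  C[0][1] = min over k of (A[0][0] + B[0][1] = -2 + -1 = -3, A[0][1] + B[1][1] = 2 + -3 = -1) = -3 (attained at k = 0)
  C[1][0] = min over k of (A[1][0] + B[0][0] = 5 + 4 = 9, A[1][1] + B[1][0] = 3 + -4 = -1) = -1 (attained at k = 1)
  C[1][1] = min over k of (A[1][0] + B[0][1] = 5 + -1 = 4, A[1][1] + B[1][1] = 3 + -3 = 0) = 0 (attained at k = 1)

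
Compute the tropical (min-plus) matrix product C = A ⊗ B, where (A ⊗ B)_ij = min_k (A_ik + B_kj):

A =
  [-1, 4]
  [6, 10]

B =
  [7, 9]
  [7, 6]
A ⊗ B =
  [6, 8]
  [13, 15]

Apply the min-plus product entry-by-entry:
  C[0][0] = min over k of (A[0][0] + B[0][0] = -1 + 7 = 6, A[0][1] + B[1][0] = 4 + 7 = 11) = 6 (attained at k = 0)
  C[0][1] = min over k of (A[0][0] + B[0][1] = -1 + 9 = 8, A[0][1] + B[1][1] = 4 + 6 = 10) = 8 (attained at k = 0)
  C[1][0] = min over k of (A[1][0] + B[0][0] = 6 + 7 = 13, A[1][1] + B[1][0] = 10 + 7 = 17) = 13 (attained at k = 0)
  C[1][1] = min over k of (A[1][0] + B[0][1] = 6 + 9 = 15, A[1][1] + B[1][1] = 10 + 6 = 16) = 15 (attained at k = 0)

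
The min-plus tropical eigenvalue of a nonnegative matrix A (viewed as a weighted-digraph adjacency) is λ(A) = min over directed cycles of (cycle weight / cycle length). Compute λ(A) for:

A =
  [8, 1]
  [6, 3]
λ(A) = 3

Enumerate directed cycles and compute their means (weight / length). Sample:
  cycle 0 → 0: weight = 8, length = 1, mean = 8/1 ≈ 8.000
  cycle 1 → 1: weight = 3, length = 1, mean = 3/1 ≈ 3.000
  cycle 0 → 1 → 0: weight = 7, length = 2, mean = 7/2 ≈ 3.500
  cycle 1 → 0 → 1: weight = 7, length = 2, mean = 7/2 ≈ 3.500
Minimum mean = 3.000, attained e.g. along the cycle 1 → 1 with weight 3 and length 1. So λ(A) = 3/1 = 3.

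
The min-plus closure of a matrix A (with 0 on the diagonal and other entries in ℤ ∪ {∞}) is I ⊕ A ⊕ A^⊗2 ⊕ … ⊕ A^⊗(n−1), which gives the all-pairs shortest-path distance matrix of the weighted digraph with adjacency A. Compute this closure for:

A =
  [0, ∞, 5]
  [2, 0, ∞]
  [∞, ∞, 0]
Closure =
  [0, ∞, 5]
  [2, 0, 7]
  [∞, ∞, 0]

This is the Floyd-Warshall all-pairs shortest-path computation. For each intermediate vertex k = 0, 1, …, 2, update dist[i][j] ← min(dist[i][j], dist[i][k] + dist[k][j]). The final matrix gives, for each (i, j), the minimum total weight of any directed path from i to j (possibly empty when i = j).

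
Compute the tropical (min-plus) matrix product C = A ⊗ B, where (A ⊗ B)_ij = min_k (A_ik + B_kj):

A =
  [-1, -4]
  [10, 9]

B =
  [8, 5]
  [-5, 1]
A ⊗ B =
  [-9, -3]
  [4, 10]

Apply the min-plus product entry-by-entry:
  C[0][0] = min over k of (A[0][0] + B[0][0] = -1 + 8 = 7, A[0][1] + B[1][0] = -4 + -5 = -9) = -9 (attained at k = 1)
  C[0][1] = min over k of (A[0][0] + B[0][1] = -1 + 5 = 4, A[0][1] + B[1][1] = -4 + 1 = -3) = -3 (attained at k = 1)
  C[1][0] = min over k of (A[1][0] + B[0][0] = 10 + 8 = 18, A[1][1] + B[1][0] = 9 + -5 = 4) = 4 (attained at k = 1)
  C[1][1] = min over k of (A[1][0] + B[0][1] = 10 + 5 = 15, A[1][1] + B[1][1] = 9 + 1 = 10) = 10 (attained at k = 1)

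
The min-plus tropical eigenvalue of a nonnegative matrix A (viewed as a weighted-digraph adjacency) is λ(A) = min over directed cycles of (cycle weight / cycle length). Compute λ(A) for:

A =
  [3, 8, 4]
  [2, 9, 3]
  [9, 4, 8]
λ(A) = 3

Enumerate directed cycles and compute their means (weight / length). Sample:
  cycle 0 → 0: weight = 3, length = 1, mean = 3/1 ≈ 3.000
  cycle 1 → 1: weight = 9, length = 1, mean = 9/1 ≈ 9.000
  cycle 2 → 2: weight = 8, length = 1, mean = 8/1 ≈ 8.000
  cycle 0 → 1 → 0: weight = 10, length = 2, mean = 10/2 ≈ 5.000
  cycle 0 → 2 → 0: weight = 13, length = 2, mean = 13/2 ≈ 6.500
  cycle 1 → 0 → 1: weight = 10, length = 2, mean = 10/2 ≈ 5.000
Minimum mean = 3.000, attained e.g. along the cycle 0 → 0 with weight 3 and length 1. So λ(A) = 3/1 = 3.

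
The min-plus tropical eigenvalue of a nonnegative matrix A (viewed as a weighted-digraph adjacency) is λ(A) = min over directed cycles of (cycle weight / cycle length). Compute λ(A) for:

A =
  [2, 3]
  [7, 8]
λ(A) = 2

Enumerate directed cycles and compute their means (weight / length). Sample:
  cycle 0 → 0: weight = 2, length = 1, mean = 2/1 ≈ 2.000
  cycle 1 → 1: weight = 8, length = 1, mean = 8/1 ≈ 8.000
  cycle 0 → 1 → 0: weight = 10, length = 2, mean = 10/2 ≈ 5.000
  cycle 1 → 0 → 1: weight = 10, length = 2, mean = 10/2 ≈ 5.000
Minimum mean = 2.000, attained e.g. along the cycle 0 → 0 with weight 2 and length 1. So λ(A) = 2/1 = 2.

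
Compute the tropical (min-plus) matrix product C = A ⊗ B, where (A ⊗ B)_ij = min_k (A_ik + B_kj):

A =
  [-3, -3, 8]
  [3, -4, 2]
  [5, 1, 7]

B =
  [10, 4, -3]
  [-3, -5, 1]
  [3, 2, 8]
A ⊗ B =
  [-6, -8, -6]
  [-7, -9, -3]
  [-2, -4, 2]

Apply the min-plus product entry-by-entry:
  C[0][0] = min over k of (A[0][0] + B[0][0] = -3 + 10 = 7, A[0][1] + B[1][0] = -3 + -3 = -6, A[0][2] + B[2][0] = 8 + 3 = 11) = -6 (attained at k = 1)
  C[0][1] = min over k of (A[0][0] + B[0][1] = -3 + 4 = 1, A[0][1] + B[1][1] = -3 + -5 = -8, A[0][2] + B[2][1] = 8 + 2 = 10) = -8 (attained at k = 1)
  C[0][2] = min over k of (A[0][0] + B[0][2] = -3 + -3 = -6, A[0][1] + B[1][2] = -3 + 1 = -2, A[0][2] + B[2][2] = 8 + 8 = 16) = -6 (attained at k = 0)
  C[1][0] = min over k of (A[1][0] + B[0][0] = 3 + 10 = 13, A[1][1] + B[1][0] = -4 + -3 = -7, A[1][2] + B[2][0] = 2 + 3 = 5) = -7 (attained at k = 1)
  C[1][1] = min over k of (A[1][0] + B[0][1] = 3 + 4 = 7, A[1][1] + B[1][1] = -4 + -5 = -9, A[1][2] + B[2][1] = 2 + 2 = 4) = -9 (attained at k = 1)
  C[1][2] = min over k of (A[1][0] + B[0][2] = 3 + -3 = 0, A[1][1] + B[1][2] = -4 + 1 = -3, A[1][2] + B[2][2] = 2 + 8 = 10) = -3 (attained at k = 1)
  C[2][0] = min over k of (A[2][0] + B[0][0] = 5 + 10 = 15, A[2][1] + B[1][0] = 1 + -3 = -2, A[2][2] + B[2][0] = 7 + 3 = 10) = -2 (attained at k = 1)
  C[2][1] = min over k of (A[2][0] + B[0][1] = 5 + 4 = 9, A[2][1] + B[1][1] = 1 + -5 = -4, A[2][2] + B[2][1] = 7 + 2 = 9) = -4 (attained at k = 1)
  C[2][2] = min over k of (A[2][0] + B[0][2] = 5 + -3 = 2, A[2][1] + B[1][2] = 1 + 1 = 2, A[2][2] + B[2][2] = 7 + 8 = 15) = 2 (attained at k = 0)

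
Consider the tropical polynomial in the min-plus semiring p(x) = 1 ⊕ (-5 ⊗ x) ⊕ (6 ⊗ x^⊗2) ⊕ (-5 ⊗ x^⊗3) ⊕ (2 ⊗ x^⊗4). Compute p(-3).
p(-3) = -14

A tropical monomial a ⊗ x^⊗i evaluates to a + i · x. Evaluating each term at x = -3:
  Term 0 contributes 1 + 0 · -3 = 1
  Term 1 contributes -5 + 1 · -3 = -8
  Term 2 contributes 6 + 2 · -3 = 0
  Term 3 contributes -5 + 3 · -3 = -14
  Term 4 contributes 2 + 4 · -3 = -10
p(-3) = ⊕ of these = min[1, -8, 0, -14, -10] = -14.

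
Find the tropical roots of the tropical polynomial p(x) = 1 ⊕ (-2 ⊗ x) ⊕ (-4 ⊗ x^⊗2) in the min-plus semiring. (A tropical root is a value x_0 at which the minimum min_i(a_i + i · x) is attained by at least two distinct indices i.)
Roots: {2, 3}

Each tropical root is a break point of the lower envelope of the lines y = a_i + i · x (there are 3 lines, with slopes 0, 1, ..., 2). Only the lines that attain the minimum somewhere contribute to roots; other lines are dominated. Here the surviving (envelope) indices are i = 2, i = 1, i = 0.
Intersections between consecutive envelope lines give the roots: for adjacent envelope indices i < j the intersection is x = (a_i − a_j) / (j − i). Reading off the sorted break points: {2, 3}.
Verification: at each break x_0, at least two indices attain the minimum of min_i(a_i + i · x_0).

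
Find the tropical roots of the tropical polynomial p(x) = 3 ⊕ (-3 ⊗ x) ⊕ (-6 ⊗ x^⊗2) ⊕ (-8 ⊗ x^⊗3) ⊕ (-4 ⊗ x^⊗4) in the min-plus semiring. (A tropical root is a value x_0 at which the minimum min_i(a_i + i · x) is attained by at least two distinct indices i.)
Roots: {-4, 2, 3, 6}

Each tropical root is a break point of the lower envelope of the lines y = a_i + i · x (there are 5 lines, with slopes 0, 1, ..., 4). Only the lines that attain the minimum somewhere contribute to roots; other lines are dominated. Here the surviving (envelope) indices are i = 4, i = 3, i = 2, i = 1, i = 0.
Intersections between consecutive envelope lines give the roots: for adjacent envelope indices i < j the intersection is x = (a_i − a_j) / (j − i). Reading off the sorted break points: {-4, 2, 3, 6}.
Verification: at each break x_0, at least two indices attain the minimum of min_i(a_i + i · x_0).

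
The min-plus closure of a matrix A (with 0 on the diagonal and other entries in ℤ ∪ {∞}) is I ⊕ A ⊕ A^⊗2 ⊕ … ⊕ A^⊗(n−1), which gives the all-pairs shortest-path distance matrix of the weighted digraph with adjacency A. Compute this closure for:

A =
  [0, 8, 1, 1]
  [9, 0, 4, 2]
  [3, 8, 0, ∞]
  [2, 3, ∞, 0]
Closure =
  [0, 4, 1, 1]
  [4, 0, 4, 2]
  [3, 7, 0, 4]
  [2, 3, 3, 0]

This is the Floyd-Warshall all-pairs shortest-path computation. For each intermediate vertex k = 0, 1, …, 3, update dist[i][j] ← min(dist[i][j], dist[i][k] + dist[k][j]). The final matrix gives, for each (i, j), the minimum total weight of any directed path from i to j (possibly empty when i = j).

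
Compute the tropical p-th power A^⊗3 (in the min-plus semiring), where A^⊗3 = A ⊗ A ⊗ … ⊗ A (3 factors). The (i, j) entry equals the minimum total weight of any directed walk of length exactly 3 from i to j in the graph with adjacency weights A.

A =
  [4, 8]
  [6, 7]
A^⊗3 =
  [12, 16]
  [14, 18]

Each entry (A^⊗3)_ij equals the minimum over all length-3 walks i = v_0 → v_1 → … → v_3 = j of Σ_t A[v_t][v_{t+1}]. For example, for (i, j) = (0, 1) we minimise over 4 possible intermediate vertex sequences; the minimum is 16, attained along the walk 0 → 0 → 0 → 1.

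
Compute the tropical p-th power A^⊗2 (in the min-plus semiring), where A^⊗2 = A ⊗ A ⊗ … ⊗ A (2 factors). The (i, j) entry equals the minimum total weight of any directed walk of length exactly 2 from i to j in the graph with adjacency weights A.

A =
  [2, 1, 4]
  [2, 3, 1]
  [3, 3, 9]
A^⊗2 =
  [3, 3, 2]
  [4, 3, 4]
  [5, 4, 4]

Each entry (A^⊗2)_ij equals the minimum over all length-2 walks i = v_0 → v_1 → … → v_2 = j of Σ_t A[v_t][v_{t+1}]. For example, for (i, j) = (0, 2) we minimise over 3 possible intermediate vertex sequences; the minimum is 2, attained along the walk 0 → 1 → 2.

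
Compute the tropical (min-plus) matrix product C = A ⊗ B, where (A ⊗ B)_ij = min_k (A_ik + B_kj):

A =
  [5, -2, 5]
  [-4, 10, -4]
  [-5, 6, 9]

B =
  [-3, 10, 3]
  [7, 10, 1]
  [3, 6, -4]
A ⊗ B =
  [2, 8, -1]
  [-7, 2, -8]
  [-8, 5, -2]

Apply the min-plus product entry-by-entry:
  C[0][0] = min over k of (A[0][0] + B[0][0] = 5 + -3 = 2, A[0][1] + B[1][0] = -2 + 7 = 5, A[0][2] + B[2][0] = 5 + 3 = 8) = 2 (attained at k = 0)
  C[0][1] = min over k of (A[0][0] + B[0][1] = 5 + 10 = 15, A[0][1] + B[1][1] = -2 + 10 = 8, A[0][2] + B[2][1] = 5 + 6 = 11) = 8 (attained at k = 1)
  C[0][2] = min over k of (A[0][0] + B[0][2] = 5 + 3 = 8, A[0][1] + B[1][2] = -2 + 1 = -1, A[0][2] + B[2][2] = 5 + -4 = 1) = -1 (attained at k = 1)
  C[1][0] = min over k of (A[1][0] + B[0][0] = -4 + -3 = -7, A[1][1] + B[1][0] = 10 + 7 = 17, A[1][2] + B[2][0] = -4 + 3 = -1) = -7 (attained at k = 0)
  C[1][1] = min over k of (A[1][0] + B[0][1] = -4 + 10 = 6, A[1][1] + B[1][1] = 10 + 10 = 20, A[1][2] + B[2][1] = -4 + 6 = 2) = 2 (attained at k = 2)
  C[1][2] = min over k of (A[1][0] + B[0][2] = -4 + 3 = -1, A[1][1] + B[1][2] = 10 + 1 = 11, A[1][2] + B[2][2] = -4 + -4 = -8) = -8 (attained at k = 2)
  C[2][0] = min over k of (A[2][0] + B[0][0] = -5 + -3 = -8, A[2][1] + B[1][0] = 6 + 7 = 13, A[2][2] + B[2][0] = 9 + 3 = 12) = -8 (attained at k = 0)
  C[2][1] = min over k of (A[2][0] + B[0][1] = -5 + 10 = 5, A[2][1] + B[1][1] = 6 + 10 = 16, A[2][2] + B[2][1] = 9 + 6 = 15) = 5 (attained at k = 0)
  C[2][2] = min over k of (A[2][0] + B[0][2] = -5 + 3 = -2, A[2][1] + B[1][2] = 6 + 1 = 7, A[2][2] + B[2][2] = 9 + -4 = 5) = -2 (attained at k = 0)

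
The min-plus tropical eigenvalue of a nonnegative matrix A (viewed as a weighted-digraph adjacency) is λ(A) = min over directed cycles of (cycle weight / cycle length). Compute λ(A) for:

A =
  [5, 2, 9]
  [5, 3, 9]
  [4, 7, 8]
λ(A) = 3

Enumerate directed cycles and compute their means (weight / length). Sample:
  cycle 0 → 0: weight = 5, length = 1, mean = 5/1 ≈ 5.000
  cycle 1 → 1: weight = 3, length = 1, mean = 3/1 ≈ 3.000
  cycle 2 → 2: weight = 8, length = 1, mean = 8/1 ≈ 8.000
  cycle 0 → 1 → 0: weight = 7, length = 2, mean = 7/2 ≈ 3.500
  cycle 0 → 2 → 0: weight = 13, length = 2, mean = 13/2 ≈ 6.500
  cycle 1 → 0 → 1: weight = 7, length = 2, mean = 7/2 ≈ 3.500
Minimum mean = 3.000, attained e.g. along the cycle 1 → 1 with weight 3 and length 1. So λ(A) = 3/1 = 3.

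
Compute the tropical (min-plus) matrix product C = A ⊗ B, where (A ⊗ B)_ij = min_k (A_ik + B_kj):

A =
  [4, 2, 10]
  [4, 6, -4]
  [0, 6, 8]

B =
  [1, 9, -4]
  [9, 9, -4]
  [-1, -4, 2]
A ⊗ B =
  [5, 6, -2]
  [-5, -8, -2]
  [1, 4, -4]

Apply the min-plus product entry-by-entry:
  C[0][0] = min over k of (A[0][0] + B[0][0] = 4 + 1 = 5, A[0][1] + B[1][0] = 2 + 9 = 11, A[0][2] + B[2][0] = 10 + -1 = 9) = 5 (attained at k = 0)
  C[0][1] = min over k of (A[0][0] + B[0][1] = 4 + 9 = 13, A[0][1] + B[1][1] = 2 + 9 = 11, A[0][2] + B[2][1] = 10 + -4 = 6) = 6 (attained at k = 2)
  C[0][2] = min over k of (A[0][0] + B[0][2] = 4 + -4 = 0, A[0][1] + B[1][2] = 2 + -4 = -2, A[0][2] + B[2][2] = 10 + 2 = 12) = -2 (attained at k = 1)
  C[1][0] = min over k of (A[1][0] + B[0][0] = 4 + 1 = 5, A[1][1] + B[1][0] = 6 + 9 = 15, A[1][2] + B[2][0] = -4 + -1 = -5) = -5 (attained at k = 2)
  C[1][1] = min over k of (A[1][0] + B[0][1] = 4 + 9 = 13, A[1][1] + B[1][1] = 6 + 9 = 15, A[1][2] + B[2][1] = -4 + -4 = -8) = -8 (attained at k = 2)
  C[1][2] = min over k of (A[1][0] + B[0][2] = 4 + -4 = 0, A[1][1] + B[1][2] = 6 + -4 = 2, A[1][2] + B[2][2] = -4 + 2 = -2) = -2 (attained at k = 2)
  C[2][0] = min over k of (A[2][0] + B[0][0] = 0 + 1 = 1, A[2][1] + B[1][0] = 6 + 9 = 15, A[2][2] + B[2][0] = 8 + -1 = 7) = 1 (attained at k = 0)
  C[2][1] = min over k of (A[2][0] + B[0][1] = 0 + 9 = 9, A[2][1] + B[1][1] = 6 + 9 = 15, A[2][2] + B[2][1] = 8 + -4 = 4) = 4 (attained at k = 2)
  C[2][2] = min over k of (A[2][0] + B[0][2] = 0 + -4 = -4, A[2][1] + B[1][2] = 6 + -4 = 2, A[2][2] + B[2][2] = 8 + 2 = 10) = -4 (attained at k = 0)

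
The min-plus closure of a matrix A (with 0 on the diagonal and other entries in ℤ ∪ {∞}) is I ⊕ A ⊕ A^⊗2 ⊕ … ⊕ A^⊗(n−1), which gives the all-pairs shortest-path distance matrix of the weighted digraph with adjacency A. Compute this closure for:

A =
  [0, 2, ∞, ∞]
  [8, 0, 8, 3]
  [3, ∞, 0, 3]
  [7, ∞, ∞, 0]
Closure =
  [0, 2, 10, 5]
  [8, 0, 8, 3]
  [3, 5, 0, 3]
  [7, 9, 17, 0]

This is the Floyd-Warshall all-pairs shortest-path computation. For each intermediate vertex k = 0, 1, …, 3, update dist[i][j] ← min(dist[i][j], dist[i][k] + dist[k][j]). The final matrix gives, for each (i, j), the minimum total weight of any directed path from i to j (possibly empty when i = j).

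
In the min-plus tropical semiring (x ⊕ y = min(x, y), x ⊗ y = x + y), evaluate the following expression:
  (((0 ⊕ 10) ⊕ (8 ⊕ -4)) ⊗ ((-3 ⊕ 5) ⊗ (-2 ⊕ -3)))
(((0 ⊕ 10) ⊕ (8 ⊕ -4)) ⊗ ((-3 ⊕ 5) ⊗ (-2 ⊕ -3))) = -10

Expand innermost to outermost. Recall ⊕ takes the minimum of its arguments and ⊗ takes their sum. Working out the expression (((0 ⊕ 10) ⊕ (8 ⊕ -4)) ⊗ ((-3 ⊕ 5) ⊗ (-2 ⊕ -3))) gives -10.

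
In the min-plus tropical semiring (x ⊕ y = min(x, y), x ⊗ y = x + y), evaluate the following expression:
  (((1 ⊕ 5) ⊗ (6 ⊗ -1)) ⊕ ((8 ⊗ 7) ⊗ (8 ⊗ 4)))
(((1 ⊕ 5) ⊗ (6 ⊗ -1)) ⊕ ((8 ⊗ 7) ⊗ (8 ⊗ 4))) = 6

Expand innermost to outermost. Recall ⊕ takes the minimum of its arguments and ⊗ takes their sum. Working out the expression (((1 ⊕ 5) ⊗ (6 ⊗ -1)) ⊕ ((8 ⊗ 7) ⊗ (8 ⊗ 4))) gives 6.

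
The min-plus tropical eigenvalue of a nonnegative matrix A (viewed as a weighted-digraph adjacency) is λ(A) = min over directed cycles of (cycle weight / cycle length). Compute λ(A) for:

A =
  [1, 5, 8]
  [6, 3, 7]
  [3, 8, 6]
λ(A) = 1

Enumerate directed cycles and compute their means (weight / length). Sample:
  cycle 0 → 0: weight = 1, length = 1, mean = 1/1 ≈ 1.000
  cycle 1 → 1: weight = 3, length = 1, mean = 3/1 ≈ 3.000
  cycle 2 → 2: weight = 6, length = 1, mean = 6/1 ≈ 6.000
  cycle 0 → 1 → 0: weight = 11, length = 2, mean = 11/2 ≈ 5.500
  cycle 0 → 2 → 0: weight = 11, length = 2, mean = 11/2 ≈ 5.500
  cycle 1 → 0 → 1: weight = 11, length = 2, mean = 11/2 ≈ 5.500
Minimum mean = 1.000, attained e.g. along the cycle 0 → 0 with weight 1 and length 1. So λ(A) = 1/1 = 1.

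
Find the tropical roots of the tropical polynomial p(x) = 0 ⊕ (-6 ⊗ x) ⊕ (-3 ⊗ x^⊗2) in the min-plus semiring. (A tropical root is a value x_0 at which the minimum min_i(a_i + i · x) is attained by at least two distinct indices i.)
Roots: {-3, 6}

Each tropical root is a break point of the lower envelope of the lines y = a_i + i · x (there are 3 lines, with slopes 0, 1, ..., 2). Only the lines that attain the minimum somewhere contribute to roots; other lines are dominated. Here the surviving (envelope) indices are i = 2, i = 1, i = 0.
Intersections between consecutive envelope lines give the roots: for adjacent envelope indices i < j the intersection is x = (a_i − a_j) / (j − i). Reading off the sorted break points: {-3, 6}.
Verification: at each break x_0, at least two indices attain the minimum of min_i(a_i + i · x_0).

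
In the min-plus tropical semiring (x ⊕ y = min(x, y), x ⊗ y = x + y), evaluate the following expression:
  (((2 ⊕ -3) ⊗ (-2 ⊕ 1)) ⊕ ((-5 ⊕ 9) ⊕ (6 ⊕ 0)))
(((2 ⊕ -3) ⊗ (-2 ⊕ 1)) ⊕ ((-5 ⊕ 9) ⊕ (6 ⊕ 0))) = -5

Expand innermost to outermost. Recall ⊕ takes the minimum of its arguments and ⊗ takes their sum. Working out the expression (((2 ⊕ -3) ⊗ (-2 ⊕ 1)) ⊕ ((-5 ⊕ 9) ⊕ (6 ⊕ 0))) gives -5.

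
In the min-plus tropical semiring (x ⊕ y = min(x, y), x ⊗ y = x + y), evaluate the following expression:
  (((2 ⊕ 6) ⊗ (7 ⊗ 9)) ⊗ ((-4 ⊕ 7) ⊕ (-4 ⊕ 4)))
(((2 ⊕ 6) ⊗ (7 ⊗ 9)) ⊗ ((-4 ⊕ 7) ⊕ (-4 ⊕ 4))) = 14

Expand innermost to outermost. Recall ⊕ takes the minimum of its arguments and ⊗ takes their sum. Working out the expression (((2 ⊕ 6) ⊗ (7 ⊗ 9)) ⊗ ((-4 ⊕ 7) ⊕ (-4 ⊕ 4))) gives 14.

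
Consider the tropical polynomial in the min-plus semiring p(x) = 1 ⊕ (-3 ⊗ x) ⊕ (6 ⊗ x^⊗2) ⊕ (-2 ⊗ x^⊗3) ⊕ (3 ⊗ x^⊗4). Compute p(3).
p(3) = 0

A tropical monomial a ⊗ x^⊗i evaluates to a + i · x. Evaluating each term at x = 3:
  Term 0 contributes 1 + 0 · 3 = 1
  Term 1 contributes -3 + 1 · 3 = 0
  Term 2 contributes 6 + 2 · 3 = 12
  Term 3 contributes -2 + 3 · 3 = 7
  Term 4 contributes 3 + 4 · 3 = 15
p(3) = ⊕ of these = min[1, 0, 12, 7, 15] = 0.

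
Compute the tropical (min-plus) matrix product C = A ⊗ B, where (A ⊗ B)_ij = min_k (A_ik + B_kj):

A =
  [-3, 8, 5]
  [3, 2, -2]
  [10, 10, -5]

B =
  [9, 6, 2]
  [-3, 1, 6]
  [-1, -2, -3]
A ⊗ B =
  [4, 3, -1]
  [-3, -4, -5]
  [-6, -7, -8]

Apply the min-plus product entry-by-entry:
  C[0][0] = min over k of (A[0][0] + B[0][0] = -3 + 9 = 6, A[0][1] + B[1][0] = 8 + -3 = 5, A[0][2] + B[2][0] = 5 + -1 = 4) = 4 (attained at k = 2)
  C[0][1] = min over k of (A[0][0] + B[0][1] = -3 + 6 = 3, A[0][1] + B[1][1] = 8 + 1 = 9, A[0][2] + B[2][1] = 5 + -2 = 3) = 3 (attained at k = 0)
  C[0][2] = min over k of (A[0][0] + B[0][2] = -3 + 2 = -1, A[0][1] + B[1][2] = 8 + 6 = 14, A[0][2] + B[2][2] = 5 + -3 = 2) = -1 (attained at k = 0)
  C[1][0] = min over k of (A[1][0] + B[0][0] = 3 + 9 = 12, A[1][1] + B[1][0] = 2 + -3 = -1, A[1][2] + B[2][0] = -2 + -1 = -3) = -3 (attained at k = 2)
  C[1][1] = min over k of (A[1][0] + B[0][1] = 3 + 6 = 9, A[1][1] + B[1][1] = 2 + 1 = 3, A[1][2] + B[2][1] = -2 + -2 = -4) = -4 (attained at k = 2)
  C[1][2] = min over k of (A[1][0] + B[0][2] = 3 + 2 = 5, A[1][1] + B[1][2] = 2 + 6 = 8, A[1][2] + B[2][2] = -2 + -3 = -5) = -5 (attained at k = 2)
  C[2][0] = min over k of (A[2][0] + B[0][0] = 10 + 9 = 19, A[2][1] + B[1][0] = 10 + -3 = 7, A[2][2] + B[2][0] = -5 + -1 = -6) = -6 (attained at k = 2)
  C[2][1] = min over k of (A[2][0] + B[0][1] = 10 + 6 = 16, A[2][1] + B[1][1] = 10 + 1 = 11, A[2][2] + B[2][1] = -5 + -2 = -7) = -7 (attained at k = 2)
  C[2][2] = min over k of (A[2][0] + B[0][2] = 10 + 2 = 12, A[2][1] + B[1][2] = 10 + 6 = 16, A[2][2] + B[2][2] = -5 + -3 = -8) = -8 (attained at k = 2)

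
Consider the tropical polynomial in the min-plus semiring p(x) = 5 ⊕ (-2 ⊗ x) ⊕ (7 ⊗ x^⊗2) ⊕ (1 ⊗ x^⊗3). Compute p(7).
p(7) = 5

A tropical monomial a ⊗ x^⊗i evaluates to a + i · x. Evaluating each term at x = 7:
  Term 0 contributes 5 + 0 · 7 = 5
  Term 1 contributes -2 + 1 · 7 = 5
  Term 2 contributes 7 + 2 · 7 = 21
  Term 3 contributes 1 + 3 · 7 = 22
p(7) = ⊕ of these = min[5, 5, 21, 22] = 5.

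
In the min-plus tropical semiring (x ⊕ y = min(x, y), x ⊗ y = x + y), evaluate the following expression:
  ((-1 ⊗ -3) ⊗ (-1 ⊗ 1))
((-1 ⊗ -3) ⊗ (-1 ⊗ 1)) = -4

Expand innermost to outermost. Recall ⊕ takes the minimum of its arguments and ⊗ takes their sum. Working out the expression ((-1 ⊗ -3) ⊗ (-1 ⊗ 1)) gives -4.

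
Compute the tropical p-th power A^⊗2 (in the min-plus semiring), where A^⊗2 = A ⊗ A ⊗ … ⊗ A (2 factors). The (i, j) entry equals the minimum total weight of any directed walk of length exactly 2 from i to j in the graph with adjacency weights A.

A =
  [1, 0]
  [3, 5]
A^⊗2 =
  [2, 1]
  [4, 3]

Each entry (A^⊗2)_ij equals the minimum over all length-2 walks i = v_0 → v_1 → … → v_2 = j of Σ_t A[v_t][v_{t+1}]. For example, for (i, j) = (0, 1) we minimise over 2 possible intermediate vertex sequences; the minimum is 1, attained along the walk 0 → 0 → 1.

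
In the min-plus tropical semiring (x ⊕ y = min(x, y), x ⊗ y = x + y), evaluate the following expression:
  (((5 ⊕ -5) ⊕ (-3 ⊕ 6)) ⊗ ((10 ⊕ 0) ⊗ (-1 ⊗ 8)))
(((5 ⊕ -5) ⊕ (-3 ⊕ 6)) ⊗ ((10 ⊕ 0) ⊗ (-1 ⊗ 8))) = 2

Expand innermost to outermost. Recall ⊕ takes the minimum of its arguments and ⊗ takes their sum. Working out the expression (((5 ⊕ -5) ⊕ (-3 ⊕ 6)) ⊗ ((10 ⊕ 0) ⊗ (-1 ⊗ 8))) gives 2.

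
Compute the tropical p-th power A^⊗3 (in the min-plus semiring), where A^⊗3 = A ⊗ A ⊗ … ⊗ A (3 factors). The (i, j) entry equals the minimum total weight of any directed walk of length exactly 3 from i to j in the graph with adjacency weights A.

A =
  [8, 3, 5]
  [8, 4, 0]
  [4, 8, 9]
A^⊗3 =
  [7, 11, 7]
  [8, 7, 8]
  [12, 11, 7]

Each entry (A^⊗3)_ij equals the minimum over all length-3 walks i = v_0 → v_1 → … → v_3 = j of Σ_t A[v_t][v_{t+1}]. For example, for (i, j) = (0, 2) we minimise over 9 possible intermediate vertex sequences; the minimum is 7, attained along the walk 0 → 1 → 1 → 2.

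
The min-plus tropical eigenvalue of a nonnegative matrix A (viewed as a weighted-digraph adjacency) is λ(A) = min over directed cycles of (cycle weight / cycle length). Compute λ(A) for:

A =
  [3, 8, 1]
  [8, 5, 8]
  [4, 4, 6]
λ(A) = 5/2

Enumerate directed cycles and compute their means (weight / length). Sample:
  cycle 0 → 0: weight = 3, length = 1, mean = 3/1 ≈ 3.000
  cycle 1 → 1: weight = 5, length = 1, mean = 5/1 ≈ 5.000
  cycle 2 → 2: weight = 6, length = 1, mean = 6/1 ≈ 6.000
  cycle 0 → 1 → 0: weight = 16, length = 2, mean = 16/2 ≈ 8.000
  cycle 0 → 2 → 0: weight = 5, length = 2, mean = 5/2 ≈ 2.500
  cycle 1 → 0 → 1: weight = 16, length = 2, mean = 16/2 ≈ 8.000
Minimum mean = 2.500, attained e.g. along the cycle 0 → 2 → 0 with weight 5 and length 2. So λ(A) = 5/2 = 5/2.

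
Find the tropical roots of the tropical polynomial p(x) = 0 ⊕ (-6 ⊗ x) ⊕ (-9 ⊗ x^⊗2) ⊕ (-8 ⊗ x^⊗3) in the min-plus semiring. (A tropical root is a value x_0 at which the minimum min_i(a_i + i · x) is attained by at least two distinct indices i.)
Roots: {-1, 3, 6}

Each tropical root is a break point of the lower envelope of the lines y = a_i + i · x (there are 4 lines, with slopes 0, 1, ..., 3). Only the lines that attain the minimum somewhere contribute to roots; other lines are dominated. Here the surviving (envelope) indices are i = 3, i = 2, i = 1, i = 0.
Intersections between consecutive envelope lines give the roots: for adjacent envelope indices i < j the intersection is x = (a_i − a_j) / (j − i). Reading off the sorted break points: {-1, 3, 6}.
Verification: at each break x_0, at least two indices attain the minimum of min_i(a_i + i · x_0).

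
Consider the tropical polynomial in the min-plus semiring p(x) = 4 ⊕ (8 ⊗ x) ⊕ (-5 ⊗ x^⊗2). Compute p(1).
p(1) = -3

A tropical monomial a ⊗ x^⊗i evaluates to a + i · x. Evaluating each term at x = 1:
  Term 0 contributes 4 + 0 · 1 = 4
  Term 1 contributes 8 + 1 · 1 = 9
  Term 2 contributes -5 + 2 · 1 = -3
p(1) = ⊕ of these = min[4, 9, -3] = -3.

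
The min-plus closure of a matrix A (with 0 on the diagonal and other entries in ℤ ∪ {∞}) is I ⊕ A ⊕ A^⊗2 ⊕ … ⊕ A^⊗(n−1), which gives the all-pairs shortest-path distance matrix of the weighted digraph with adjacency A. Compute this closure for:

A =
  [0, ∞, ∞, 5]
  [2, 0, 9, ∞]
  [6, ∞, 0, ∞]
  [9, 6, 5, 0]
Closure =
  [0, 11, 10, 5]
  [2, 0, 9, 7]
  [6, 17, 0, 11]
  [8, 6, 5, 0]

This is the Floyd-Warshall all-pairs shortest-path computation. For each intermediate vertex k = 0, 1, …, 3, update dist[i][j] ← min(dist[i][j], dist[i][k] + dist[k][j]). The final matrix gives, for each (i, j), the minimum total weight of any directed path from i to j (possibly empty when i = j).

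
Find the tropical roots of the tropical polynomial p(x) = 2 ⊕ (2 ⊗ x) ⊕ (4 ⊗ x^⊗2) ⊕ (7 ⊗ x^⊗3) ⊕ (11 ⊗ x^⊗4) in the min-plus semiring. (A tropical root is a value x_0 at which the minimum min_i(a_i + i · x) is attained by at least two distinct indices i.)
Roots: {-4, -3, -2, 0}

Each tropical root is a break point of the lower envelope of the lines y = a_i + i · x (there are 5 lines, with slopes 0, 1, ..., 4). Only the lines that attain the minimum somewhere contribute to roots; other lines are dominated. Here the surviving (envelope) indices are i = 4, i = 3, i = 2, i = 1, i = 0.
Intersections between consecutive envelope lines give the roots: for adjacent envelope indices i < j the intersection is x = (a_i − a_j) / (j − i). Reading off the sorted break points: {-4, -3, -2, 0}.
Verification: at each break x_0, at least two indices attain the minimum of min_i(a_i + i · x_0).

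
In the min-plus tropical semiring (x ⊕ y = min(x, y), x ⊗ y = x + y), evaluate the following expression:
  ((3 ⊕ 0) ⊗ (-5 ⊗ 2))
((3 ⊕ 0) ⊗ (-5 ⊗ 2)) = -3

Expand innermost to outermost. Recall ⊕ takes the minimum of its arguments and ⊗ takes their sum. Working out the expression ((3 ⊕ 0) ⊗ (-5 ⊗ 2)) gives -3.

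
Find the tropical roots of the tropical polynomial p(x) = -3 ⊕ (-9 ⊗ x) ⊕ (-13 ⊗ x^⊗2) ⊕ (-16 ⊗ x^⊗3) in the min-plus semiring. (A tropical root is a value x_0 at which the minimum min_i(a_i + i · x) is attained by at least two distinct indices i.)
Roots: {3, 4, 6}

Each tropical root is a break point of the lower envelope of the lines y = a_i + i · x (there are 4 lines, with slopes 0, 1, ..., 3). Only the lines that attain the minimum somewhere contribute to roots; other lines are dominated. Here the surviving (envelope) indices are i = 3, i = 2, i = 1, i = 0.
Intersections between consecutive envelope lines give the roots: for adjacent envelope indices i < j the intersection is x = (a_i − a_j) / (j − i). Reading off the sorted break points: {3, 4, 6}.
Verification: at each break x_0, at least two indices attain the minimum of min_i(a_i + i · x_0).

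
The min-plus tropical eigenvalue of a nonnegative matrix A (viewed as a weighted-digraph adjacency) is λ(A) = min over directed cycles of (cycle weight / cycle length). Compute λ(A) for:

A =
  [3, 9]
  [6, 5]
λ(A) = 3

Enumerate directed cycles and compute their means (weight / length). Sample:
  cycle 0 → 0: weight = 3, length = 1, mean = 3/1 ≈ 3.000
  cycle 1 → 1: weight = 5, length = 1, mean = 5/1 ≈ 5.000
  cycle 0 → 1 → 0: weight = 15, length = 2, mean = 15/2 ≈ 7.500
  cycle 1 → 0 → 1: weight = 15, length = 2, mean = 15/2 ≈ 7.500
Minimum mean = 3.000, attained e.g. along the cycle 0 → 0 with weight 3 and length 1. So λ(A) = 3/1 = 3.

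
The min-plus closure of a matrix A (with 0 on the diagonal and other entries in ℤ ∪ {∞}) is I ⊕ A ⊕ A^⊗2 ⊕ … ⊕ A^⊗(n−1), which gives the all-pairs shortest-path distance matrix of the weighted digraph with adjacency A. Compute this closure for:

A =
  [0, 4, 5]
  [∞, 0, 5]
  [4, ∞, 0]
Closure =
  [0, 4, 5]
  [9, 0, 5]
  [4, 8, 0]

This is the Floyd-Warshall all-pairs shortest-path computation. For each intermediate vertex k = 0, 1, …, 2, update dist[i][j] ← min(dist[i][j], dist[i][k] + dist[k][j]). The final matrix gives, for each (i, j), the minimum total weight of any directed path from i to j (possibly empty when i = j).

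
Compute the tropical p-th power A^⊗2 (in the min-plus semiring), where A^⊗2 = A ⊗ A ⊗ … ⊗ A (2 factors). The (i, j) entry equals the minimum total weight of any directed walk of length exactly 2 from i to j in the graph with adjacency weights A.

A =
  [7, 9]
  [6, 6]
A^⊗2 =
  [14, 15]
  [12, 12]

Each entry (A^⊗2)_ij equals the minimum over all length-2 walks i = v_0 → v_1 → … → v_2 = j of Σ_t A[v_t][v_{t+1}]. For example, for (i, j) = (0, 1) we minimise over 2 possible intermediate vertex sequences; the minimum is 15, attained along the walk 0 → 1 → 1.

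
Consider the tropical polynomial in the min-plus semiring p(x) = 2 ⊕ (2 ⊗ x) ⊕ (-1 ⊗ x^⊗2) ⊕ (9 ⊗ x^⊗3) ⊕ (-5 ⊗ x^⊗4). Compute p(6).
p(6) = 2

A tropical monomial a ⊗ x^⊗i evaluates to a + i · x. Evaluating each term at x = 6:
  Term 0 contributes 2 + 0 · 6 = 2
  Term 1 contributes 2 + 1 · 6 = 8
  Term 2 contributes -1 + 2 · 6 = 11
  Term 3 contributes 9 + 3 · 6 = 27
  Term 4 contributes -5 + 4 · 6 = 19
p(6) = ⊕ of these = min[2, 8, 11, 27, 19] = 2.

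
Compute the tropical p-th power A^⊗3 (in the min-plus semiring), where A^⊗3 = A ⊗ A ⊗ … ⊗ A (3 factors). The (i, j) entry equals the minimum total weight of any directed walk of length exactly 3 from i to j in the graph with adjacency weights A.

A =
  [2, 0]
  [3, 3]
A^⊗3 =
  [5, 3]
  [6, 5]

Each entry (A^⊗3)_ij equals the minimum over all length-3 walks i = v_0 → v_1 → … → v_3 = j of Σ_t A[v_t][v_{t+1}]. For example, for (i, j) = (0, 1) we minimise over 4 possible intermediate vertex sequences; the minimum is 3, attained along the walk 0 → 1 → 0 → 1.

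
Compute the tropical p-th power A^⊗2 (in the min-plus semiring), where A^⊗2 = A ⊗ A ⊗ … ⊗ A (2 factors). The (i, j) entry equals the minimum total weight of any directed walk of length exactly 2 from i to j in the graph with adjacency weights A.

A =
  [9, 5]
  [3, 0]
A^⊗2 =
  [8, 5]
  [3, 0]

Each entry (A^⊗2)_ij equals the minimum over all length-2 walks i = v_0 → v_1 → … → v_2 = j of Σ_t A[v_t][v_{t+1}]. For example, for (i, j) = (0, 1) we minimise over 2 possible intermediate vertex sequences; the minimum is 5, attained along the walk 0 → 1 → 1.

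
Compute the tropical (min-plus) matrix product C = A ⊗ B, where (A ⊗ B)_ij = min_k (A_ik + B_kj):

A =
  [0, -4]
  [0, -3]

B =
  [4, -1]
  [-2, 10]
A ⊗ B =
  [-6, -1]
  [-5, -1]

Apply the min-plus product entry-by-entry:
  C[0][0] = min over k of (A[0][0] + B[0][0] = 0 + 4 = 4, A[0][1] + B[1][0] = -4 + -2 = -6) = -6 (attained at k = 1)
  C[0][1] = min over k of (A[0][0] + B[0][1] = 0 + -1 = -1, A[0][1] + B[1][1] = -4 + 10 = 6) = -1 (attained at k = 0)
  C[1][0] = min over k of (A[1][0] + B[0][0] = 0 + 4 = 4, A[1][1] + B[1][0] = -3 + -2 = -5) = -5 (attained at k = 1)
  C[1][1] = min over k of (A[1][0] + B[0][1] = 0 + -1 = -1, A[1][1] + B[1][1] = -3 + 10 = 7) = -1 (attained at k = 0)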